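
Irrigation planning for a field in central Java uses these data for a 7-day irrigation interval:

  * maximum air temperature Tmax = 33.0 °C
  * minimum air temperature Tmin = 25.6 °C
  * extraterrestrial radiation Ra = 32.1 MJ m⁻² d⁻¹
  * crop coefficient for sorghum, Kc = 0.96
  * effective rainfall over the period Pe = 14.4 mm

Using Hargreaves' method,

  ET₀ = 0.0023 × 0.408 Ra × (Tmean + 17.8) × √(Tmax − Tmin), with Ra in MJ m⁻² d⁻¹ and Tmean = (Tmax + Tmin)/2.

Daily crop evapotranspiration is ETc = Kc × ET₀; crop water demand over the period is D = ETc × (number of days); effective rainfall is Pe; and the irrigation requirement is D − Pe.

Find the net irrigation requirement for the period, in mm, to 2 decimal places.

Tmean = (33.0 + 25.6)/2 = 29.30 °C
0.408 Ra = 0.408 × 32.1 = 13.0968 mm/d equivalent
ET₀ = 0.0023 × 13.0968 × (29.30 + 17.8) × √7.4 = 0.0023 × 13.0968 × 47.10 × 2.7203 = 3.8595 mm/d
ETc = Kc × ET₀ = 0.96 × 3.8595 = 3.7051 mm/d
Crop demand D = ETc × 7 d = 3.7051 × 7 = 25.936 mm
D − Pe = 25.936 − 14.4 = 11.536 mm

11.54 mm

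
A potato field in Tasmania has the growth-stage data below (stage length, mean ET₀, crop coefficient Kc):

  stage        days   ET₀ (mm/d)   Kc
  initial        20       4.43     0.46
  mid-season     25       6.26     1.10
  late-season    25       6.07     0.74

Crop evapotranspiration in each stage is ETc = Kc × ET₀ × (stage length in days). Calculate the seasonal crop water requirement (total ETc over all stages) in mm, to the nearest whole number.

325 mm

initial: 0.46 × 4.43 × 20 = 40.76 mm
mid-season: 1.10 × 6.26 × 25 = 172.15 mm
late-season: 0.74 × 6.07 × 25 = 112.30 mm
Seasonal total = 325.21 mm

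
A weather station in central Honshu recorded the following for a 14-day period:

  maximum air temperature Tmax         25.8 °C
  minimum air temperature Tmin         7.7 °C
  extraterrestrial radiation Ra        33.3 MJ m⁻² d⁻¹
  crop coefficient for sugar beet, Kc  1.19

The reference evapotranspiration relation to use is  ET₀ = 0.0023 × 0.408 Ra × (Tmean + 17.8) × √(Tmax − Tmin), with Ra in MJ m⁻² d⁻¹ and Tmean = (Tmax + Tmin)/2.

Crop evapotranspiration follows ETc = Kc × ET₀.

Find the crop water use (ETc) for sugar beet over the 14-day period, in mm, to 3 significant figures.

76.5 mm

Tmean = (25.8 + 7.7)/2 = 16.75 °C
0.408 Ra = 0.408 × 33.3 = 13.5864 mm/d equivalent
ET₀ = 0.0023 × 13.5864 × (16.75 + 17.8) × √18.1 = 0.0023 × 13.5864 × 34.55 × 4.2544 = 4.5932 mm/d
ETc = Kc × ET₀ = 1.19 × 4.5932 = 5.4659 mm/d
Over 14 days: 5.4659 × 14 = 76.523 mm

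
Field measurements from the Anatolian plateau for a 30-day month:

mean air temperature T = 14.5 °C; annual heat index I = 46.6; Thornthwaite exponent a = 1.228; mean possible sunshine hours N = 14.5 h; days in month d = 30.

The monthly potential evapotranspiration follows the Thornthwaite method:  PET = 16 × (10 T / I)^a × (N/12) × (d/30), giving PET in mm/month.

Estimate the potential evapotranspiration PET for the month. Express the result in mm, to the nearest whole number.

10T/I = 10 × 14.5 / 46.6 = 3.1116
(10T/I)^a = 3.1116^1.228 = 4.0307
Uncorrected PET = 16 × 4.0307 = 64.491 mm
Correction = (N/12)(d/30) = (14.5/12)(30/30) = 1.2083
PET = 64.491 × 1.2083 = 77.924 mm/month

78 mm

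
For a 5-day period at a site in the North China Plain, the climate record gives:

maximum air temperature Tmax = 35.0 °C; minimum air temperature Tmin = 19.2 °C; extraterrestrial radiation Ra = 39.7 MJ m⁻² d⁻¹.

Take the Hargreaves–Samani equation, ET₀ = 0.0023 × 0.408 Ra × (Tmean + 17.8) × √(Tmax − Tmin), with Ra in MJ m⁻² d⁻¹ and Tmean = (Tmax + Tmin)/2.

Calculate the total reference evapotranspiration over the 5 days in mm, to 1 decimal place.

33.2 mm

Tmean = (35.0 + 19.2)/2 = 27.10 °C
0.408 Ra = 0.408 × 39.7 = 16.1976 mm/d equivalent
ET₀ = 0.0023 × 16.1976 × (27.10 + 17.8) × √15.8 = 0.0023 × 16.1976 × 44.90 × 3.9749 = 6.6489 mm/d
Over 5 days: 6.6489 × 5 = 33.245 mm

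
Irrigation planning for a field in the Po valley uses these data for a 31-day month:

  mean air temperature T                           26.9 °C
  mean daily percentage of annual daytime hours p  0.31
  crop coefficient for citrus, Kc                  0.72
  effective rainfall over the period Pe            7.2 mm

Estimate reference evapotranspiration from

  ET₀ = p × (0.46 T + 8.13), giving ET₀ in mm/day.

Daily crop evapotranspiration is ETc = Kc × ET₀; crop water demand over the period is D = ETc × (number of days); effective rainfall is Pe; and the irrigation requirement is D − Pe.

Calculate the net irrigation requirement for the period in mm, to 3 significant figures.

135 mm

ET₀ = 0.31 × (0.46 × 26.9 + 8.13) = 0.31 × 20.504 = 6.3562 mm/d
ETc = Kc × ET₀ = 0.72 × 6.3562 = 4.5765 mm/d
Crop demand D = ETc × 31 d = 4.5765 × 31 = 141.872 mm
D − Pe = 141.872 − 7.2 = 134.672 mm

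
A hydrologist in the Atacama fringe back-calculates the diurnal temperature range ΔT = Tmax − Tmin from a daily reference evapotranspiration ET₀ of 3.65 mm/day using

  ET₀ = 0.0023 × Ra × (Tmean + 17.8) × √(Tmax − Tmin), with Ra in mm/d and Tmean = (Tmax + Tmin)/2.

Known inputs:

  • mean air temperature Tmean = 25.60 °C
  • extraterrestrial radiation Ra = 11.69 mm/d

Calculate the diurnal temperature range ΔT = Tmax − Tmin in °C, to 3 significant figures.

9.78 °C

√ΔT = ET₀ / [0.0023 × Ra × (Tmean+17.8)] = 3.65 / (0.0023 × 11.69 × 43.40) = 3.1280
ΔT = 3.1280² = 9.784 °C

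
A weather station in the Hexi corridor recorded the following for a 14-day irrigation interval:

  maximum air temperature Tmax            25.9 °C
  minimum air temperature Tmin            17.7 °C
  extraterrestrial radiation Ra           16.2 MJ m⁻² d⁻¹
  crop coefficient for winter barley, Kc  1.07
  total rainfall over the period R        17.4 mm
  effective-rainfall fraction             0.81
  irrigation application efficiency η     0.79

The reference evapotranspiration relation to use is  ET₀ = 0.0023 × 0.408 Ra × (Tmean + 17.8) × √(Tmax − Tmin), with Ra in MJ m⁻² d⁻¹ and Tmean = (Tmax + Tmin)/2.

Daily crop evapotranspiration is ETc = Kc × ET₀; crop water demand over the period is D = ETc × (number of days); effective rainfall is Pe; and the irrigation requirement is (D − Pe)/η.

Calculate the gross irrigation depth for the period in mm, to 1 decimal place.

Tmean = (25.9 + 17.7)/2 = 21.80 °C
0.408 Ra = 0.408 × 16.2 = 6.6096 mm/d equivalent
ET₀ = 0.0023 × 6.6096 × (21.80 + 17.8) × √8.2 = 0.0023 × 6.6096 × 39.60 × 2.8636 = 1.7239 mm/d
ETc = Kc × ET₀ = 1.07 × 1.7239 = 1.8446 mm/d
Crop demand D = ETc × 14 d = 1.8446 × 14 = 25.824 mm
Pe = 0.81 × 17.4 = 14.094 mm
D − Pe = 25.824 − 14.094 = 11.730 mm
Gross irrigation = 11.730 / 0.79 = 14.848 mm

14.8 mm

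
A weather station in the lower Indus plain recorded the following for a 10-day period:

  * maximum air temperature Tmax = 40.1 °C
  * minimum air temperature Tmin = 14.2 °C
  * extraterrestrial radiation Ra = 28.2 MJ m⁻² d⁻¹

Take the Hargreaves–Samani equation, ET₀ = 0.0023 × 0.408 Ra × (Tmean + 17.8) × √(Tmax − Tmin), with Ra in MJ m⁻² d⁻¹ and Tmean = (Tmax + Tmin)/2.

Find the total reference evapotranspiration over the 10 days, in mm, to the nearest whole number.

61 mm

Tmean = (40.1 + 14.2)/2 = 27.15 °C
0.408 Ra = 0.408 × 28.2 = 11.5056 mm/d equivalent
ET₀ = 0.0023 × 11.5056 × (27.15 + 17.8) × √25.9 = 0.0023 × 11.5056 × 44.95 × 5.0892 = 6.0536 mm/d
Over 10 days: 6.0536 × 10 = 60.536 mm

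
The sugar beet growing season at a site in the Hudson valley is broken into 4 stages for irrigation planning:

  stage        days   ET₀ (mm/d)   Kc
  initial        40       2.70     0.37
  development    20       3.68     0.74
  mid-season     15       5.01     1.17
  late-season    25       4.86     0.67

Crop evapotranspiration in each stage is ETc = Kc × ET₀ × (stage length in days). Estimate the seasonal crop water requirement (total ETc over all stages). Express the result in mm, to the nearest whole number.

264 mm

initial: 0.37 × 2.70 × 40 = 39.96 mm
development: 0.74 × 3.68 × 20 = 54.46 mm
mid-season: 1.17 × 5.01 × 15 = 87.93 mm
late-season: 0.67 × 4.86 × 25 = 81.41 mm
Seasonal total = 263.76 mm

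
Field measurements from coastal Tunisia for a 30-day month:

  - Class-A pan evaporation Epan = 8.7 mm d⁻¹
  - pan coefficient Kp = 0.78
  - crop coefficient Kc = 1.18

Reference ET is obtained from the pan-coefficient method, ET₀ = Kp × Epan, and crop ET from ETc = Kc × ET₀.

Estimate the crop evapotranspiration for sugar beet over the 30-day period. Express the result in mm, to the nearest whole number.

ET₀ = 0.78 × 8.7 = 6.7860 mm/d
ETc = Kc × ET₀ = 1.18 × 6.7860 = 8.0075 mm/d
Over 30 days: 8.0075 × 30 = 240.225 mm

240 mm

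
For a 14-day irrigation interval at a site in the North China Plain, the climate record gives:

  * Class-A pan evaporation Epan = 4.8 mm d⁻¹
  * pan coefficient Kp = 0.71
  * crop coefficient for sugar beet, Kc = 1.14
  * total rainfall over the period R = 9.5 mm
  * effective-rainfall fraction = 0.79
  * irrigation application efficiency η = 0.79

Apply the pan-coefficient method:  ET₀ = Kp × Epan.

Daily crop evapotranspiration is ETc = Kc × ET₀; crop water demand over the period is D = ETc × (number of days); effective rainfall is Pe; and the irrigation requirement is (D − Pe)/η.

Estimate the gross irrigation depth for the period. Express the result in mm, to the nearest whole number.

59 mm

ET₀ = 0.71 × 4.8 = 3.4080 mm/d
ETc = Kc × ET₀ = 1.14 × 3.4080 = 3.8851 mm/d
Crop demand D = ETc × 14 d = 3.8851 × 14 = 54.391 mm
Pe = 0.79 × 9.5 = 7.505 mm
D − Pe = 54.391 − 7.505 = 46.886 mm
Gross irrigation = 46.886 / 0.79 = 59.349 mm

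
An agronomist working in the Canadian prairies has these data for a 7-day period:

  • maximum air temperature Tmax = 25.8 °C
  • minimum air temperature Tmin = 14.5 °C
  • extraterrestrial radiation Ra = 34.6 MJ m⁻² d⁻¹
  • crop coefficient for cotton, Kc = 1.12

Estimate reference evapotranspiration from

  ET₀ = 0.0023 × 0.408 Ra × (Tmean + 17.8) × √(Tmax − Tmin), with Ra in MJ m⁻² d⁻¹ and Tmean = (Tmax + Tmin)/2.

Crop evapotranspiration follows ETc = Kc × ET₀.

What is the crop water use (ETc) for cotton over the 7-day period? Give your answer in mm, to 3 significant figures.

32.5 mm

Tmean = (25.8 + 14.5)/2 = 20.15 °C
0.408 Ra = 0.408 × 34.6 = 14.1168 mm/d equivalent
ET₀ = 0.0023 × 14.1168 × (20.15 + 17.8) × √11.3 = 0.0023 × 14.1168 × 37.95 × 3.3615 = 4.1420 mm/d
ETc = Kc × ET₀ = 1.12 × 4.1420 = 4.6390 mm/d
Over 7 days: 4.6390 × 7 = 32.473 mm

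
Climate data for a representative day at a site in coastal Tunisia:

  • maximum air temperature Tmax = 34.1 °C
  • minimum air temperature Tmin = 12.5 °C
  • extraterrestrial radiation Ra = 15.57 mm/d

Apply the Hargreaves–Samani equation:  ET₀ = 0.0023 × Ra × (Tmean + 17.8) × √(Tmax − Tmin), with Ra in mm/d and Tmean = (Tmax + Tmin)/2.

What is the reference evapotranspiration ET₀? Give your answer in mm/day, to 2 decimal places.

Tmean = (34.1 + 12.5)/2 = 23.30 °C
ET₀ = 0.0023 × 15.57 × (23.30 + 17.8) × √21.6 = 0.0023 × 15.57 × 41.10 × 4.6476 = 6.8405 mm/d

6.84 mm/day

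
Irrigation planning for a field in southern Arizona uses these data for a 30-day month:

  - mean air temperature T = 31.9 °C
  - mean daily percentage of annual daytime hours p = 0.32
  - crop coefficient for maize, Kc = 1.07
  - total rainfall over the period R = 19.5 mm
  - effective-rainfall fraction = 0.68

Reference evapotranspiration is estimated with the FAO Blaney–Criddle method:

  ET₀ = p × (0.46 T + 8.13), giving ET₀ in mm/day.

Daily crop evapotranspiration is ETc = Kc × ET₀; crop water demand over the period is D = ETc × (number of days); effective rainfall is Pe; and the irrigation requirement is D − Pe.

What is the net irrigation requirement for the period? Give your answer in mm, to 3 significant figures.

ET₀ = 0.32 × (0.46 × 31.9 + 8.13) = 0.32 × 22.804 = 7.2973 mm/d
ETc = Kc × ET₀ = 1.07 × 7.2973 = 7.8081 mm/d
Crop demand D = ETc × 30 d = 7.8081 × 30 = 234.243 mm
Pe = 0.68 × 19.5 = 13.260 mm
D − Pe = 234.243 − 13.260 = 220.983 mm

221 mm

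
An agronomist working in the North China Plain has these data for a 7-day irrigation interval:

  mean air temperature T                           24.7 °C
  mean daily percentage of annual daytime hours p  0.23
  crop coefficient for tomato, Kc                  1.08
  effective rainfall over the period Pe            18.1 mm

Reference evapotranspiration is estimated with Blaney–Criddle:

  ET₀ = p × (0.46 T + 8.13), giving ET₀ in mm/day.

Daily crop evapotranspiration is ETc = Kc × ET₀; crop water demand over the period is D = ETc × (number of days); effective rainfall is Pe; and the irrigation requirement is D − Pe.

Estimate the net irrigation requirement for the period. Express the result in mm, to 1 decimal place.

ET₀ = 0.23 × (0.46 × 24.7 + 8.13) = 0.23 × 19.492 = 4.4832 mm/d
ETc = Kc × ET₀ = 1.08 × 4.4832 = 4.8419 mm/d
Crop demand D = ETc × 7 d = 4.8419 × 7 = 33.893 mm
D − Pe = 33.893 − 18.1 = 15.793 mm

15.8 mm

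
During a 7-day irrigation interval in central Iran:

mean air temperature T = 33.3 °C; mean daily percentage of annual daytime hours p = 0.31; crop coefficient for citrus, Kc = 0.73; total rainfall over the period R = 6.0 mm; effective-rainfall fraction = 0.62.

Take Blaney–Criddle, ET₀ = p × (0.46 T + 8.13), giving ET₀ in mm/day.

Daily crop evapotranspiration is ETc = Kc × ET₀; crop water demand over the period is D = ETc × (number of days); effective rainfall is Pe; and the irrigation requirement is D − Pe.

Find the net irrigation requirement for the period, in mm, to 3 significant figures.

ET₀ = 0.31 × (0.46 × 33.3 + 8.13) = 0.31 × 23.448 = 7.2689 mm/d
ETc = Kc × ET₀ = 0.73 × 7.2689 = 5.3063 mm/d
Crop demand D = ETc × 7 d = 5.3063 × 7 = 37.144 mm
Pe = 0.62 × 6.0 = 3.720 mm
D − Pe = 37.144 − 3.720 = 33.424 mm

33.4 mm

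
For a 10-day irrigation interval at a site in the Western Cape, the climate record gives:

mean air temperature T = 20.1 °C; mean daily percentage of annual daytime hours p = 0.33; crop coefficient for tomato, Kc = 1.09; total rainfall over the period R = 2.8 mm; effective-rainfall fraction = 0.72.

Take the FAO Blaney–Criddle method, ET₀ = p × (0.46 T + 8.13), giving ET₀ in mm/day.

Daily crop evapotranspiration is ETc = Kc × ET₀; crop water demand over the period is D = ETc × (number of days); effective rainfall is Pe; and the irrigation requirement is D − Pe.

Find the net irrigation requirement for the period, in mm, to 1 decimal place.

ET₀ = 0.33 × (0.46 × 20.1 + 8.13) = 0.33 × 17.376 = 5.7341 mm/d
ETc = Kc × ET₀ = 1.09 × 5.7341 = 6.2502 mm/d
Crop demand D = ETc × 10 d = 6.2502 × 10 = 62.502 mm
Pe = 0.72 × 2.8 = 2.016 mm
D − Pe = 62.502 − 2.016 = 60.486 mm

60.5 mm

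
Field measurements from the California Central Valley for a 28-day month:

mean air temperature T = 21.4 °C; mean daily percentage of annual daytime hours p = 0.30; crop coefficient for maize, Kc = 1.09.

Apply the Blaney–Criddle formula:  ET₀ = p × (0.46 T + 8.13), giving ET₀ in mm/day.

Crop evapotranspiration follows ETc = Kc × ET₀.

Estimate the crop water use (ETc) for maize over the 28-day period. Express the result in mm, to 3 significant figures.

ET₀ = 0.30 × (0.46 × 21.4 + 8.13) = 0.30 × 17.974 = 5.3922 mm/d
ETc = Kc × ET₀ = 1.09 × 5.3922 = 5.8775 mm/d
Over 28 days: 5.8775 × 28 = 164.570 mm

165 mm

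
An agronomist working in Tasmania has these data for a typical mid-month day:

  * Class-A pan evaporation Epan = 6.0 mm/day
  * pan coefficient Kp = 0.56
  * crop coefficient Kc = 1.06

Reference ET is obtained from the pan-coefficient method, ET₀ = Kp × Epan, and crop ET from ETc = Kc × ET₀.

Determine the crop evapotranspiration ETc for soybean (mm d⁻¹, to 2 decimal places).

3.56 mm d⁻¹

ET₀ = 0.56 × 6.0 = 3.3600 mm/d
ETc = Kc × ET₀ = 1.06 × 3.3600 = 3.5616 mm/d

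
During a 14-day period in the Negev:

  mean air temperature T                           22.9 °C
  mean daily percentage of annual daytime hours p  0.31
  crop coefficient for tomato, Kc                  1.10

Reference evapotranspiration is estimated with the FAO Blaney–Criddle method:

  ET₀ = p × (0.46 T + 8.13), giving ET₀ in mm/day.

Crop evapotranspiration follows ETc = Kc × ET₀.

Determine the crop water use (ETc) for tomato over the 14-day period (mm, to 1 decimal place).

ET₀ = 0.31 × (0.46 × 22.9 + 8.13) = 0.31 × 18.664 = 5.7858 mm/d
ETc = Kc × ET₀ = 1.10 × 5.7858 = 6.3644 mm/d
Over 14 days: 6.3644 × 14 = 89.102 mm

89.1 mm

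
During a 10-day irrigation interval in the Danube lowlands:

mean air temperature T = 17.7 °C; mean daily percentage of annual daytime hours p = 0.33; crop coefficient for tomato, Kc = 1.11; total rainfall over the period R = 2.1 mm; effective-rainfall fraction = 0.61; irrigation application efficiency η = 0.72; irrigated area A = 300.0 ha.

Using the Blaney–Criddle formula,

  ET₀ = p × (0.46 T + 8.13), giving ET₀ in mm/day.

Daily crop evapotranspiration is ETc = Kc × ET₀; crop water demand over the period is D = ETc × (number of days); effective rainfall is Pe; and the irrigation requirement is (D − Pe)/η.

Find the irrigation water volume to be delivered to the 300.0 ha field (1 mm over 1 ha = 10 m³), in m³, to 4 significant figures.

243000 m³

ET₀ = 0.33 × (0.46 × 17.7 + 8.13) = 0.33 × 16.272 = 5.3698 mm/d
ETc = Kc × ET₀ = 1.11 × 5.3698 = 5.9605 mm/d
Crop demand D = ETc × 10 d = 5.9605 × 10 = 59.605 mm
Pe = 0.61 × 2.1 = 1.281 mm
D − Pe = 59.605 − 1.281 = 58.324 mm
Gross irrigation = 58.324 / 0.72 = 81.006 mm
Volume = 81.006 mm × 300.0 ha × 10 = 243018.0 m³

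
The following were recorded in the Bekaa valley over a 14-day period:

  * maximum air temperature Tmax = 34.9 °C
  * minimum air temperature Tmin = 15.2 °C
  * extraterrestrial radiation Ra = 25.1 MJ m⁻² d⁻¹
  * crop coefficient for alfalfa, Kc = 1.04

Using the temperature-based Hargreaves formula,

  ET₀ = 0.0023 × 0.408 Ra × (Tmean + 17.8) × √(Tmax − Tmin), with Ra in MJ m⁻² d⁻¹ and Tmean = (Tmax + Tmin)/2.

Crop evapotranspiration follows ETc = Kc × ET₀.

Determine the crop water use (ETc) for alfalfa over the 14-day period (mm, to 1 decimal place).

Tmean = (34.9 + 15.2)/2 = 25.05 °C
0.408 Ra = 0.408 × 25.1 = 10.2408 mm/d equivalent
ET₀ = 0.0023 × 10.2408 × (25.05 + 17.8) × √19.7 = 0.0023 × 10.2408 × 42.85 × 4.4385 = 4.4797 mm/d
ETc = Kc × ET₀ = 1.04 × 4.4797 = 4.6589 mm/d
Over 14 days: 4.6589 × 14 = 65.225 mm

65.2 mm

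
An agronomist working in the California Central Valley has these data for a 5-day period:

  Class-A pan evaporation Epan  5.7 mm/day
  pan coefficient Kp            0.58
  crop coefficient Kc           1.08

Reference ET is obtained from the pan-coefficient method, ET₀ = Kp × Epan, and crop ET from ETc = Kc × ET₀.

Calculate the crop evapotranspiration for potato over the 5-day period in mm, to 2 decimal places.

17.85 mm

ET₀ = 0.58 × 5.7 = 3.3060 mm/d
ETc = Kc × ET₀ = 1.08 × 3.3060 = 3.5705 mm/d
Over 5 days: 3.5705 × 5 = 17.853 mm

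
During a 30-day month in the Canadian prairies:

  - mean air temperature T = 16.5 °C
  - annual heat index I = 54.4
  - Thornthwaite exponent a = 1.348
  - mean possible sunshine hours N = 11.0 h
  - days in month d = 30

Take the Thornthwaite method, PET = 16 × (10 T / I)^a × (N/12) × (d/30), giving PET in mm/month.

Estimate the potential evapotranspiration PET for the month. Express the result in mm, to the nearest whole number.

10T/I = 10 × 16.5 / 54.4 = 3.0331
(10T/I)^a = 3.0331^1.348 = 4.4626
Uncorrected PET = 16 × 4.4626 = 71.402 mm
Correction = (N/12)(d/30) = (11.0/12)(30/30) = 0.9167
PET = 71.402 × 0.9167 = 65.454 mm/month

65 mm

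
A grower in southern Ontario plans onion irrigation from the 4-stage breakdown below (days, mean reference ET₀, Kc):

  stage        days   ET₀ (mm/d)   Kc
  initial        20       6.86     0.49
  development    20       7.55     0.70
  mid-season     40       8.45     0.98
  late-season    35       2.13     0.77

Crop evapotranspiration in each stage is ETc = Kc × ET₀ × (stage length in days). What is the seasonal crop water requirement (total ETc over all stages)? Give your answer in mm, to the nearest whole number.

initial: 0.49 × 6.86 × 20 = 67.23 mm
development: 0.70 × 7.55 × 20 = 105.70 mm
mid-season: 0.98 × 8.45 × 40 = 331.24 mm
late-season: 0.77 × 2.13 × 35 = 57.40 mm
Seasonal total = 561.57 mm

562 mm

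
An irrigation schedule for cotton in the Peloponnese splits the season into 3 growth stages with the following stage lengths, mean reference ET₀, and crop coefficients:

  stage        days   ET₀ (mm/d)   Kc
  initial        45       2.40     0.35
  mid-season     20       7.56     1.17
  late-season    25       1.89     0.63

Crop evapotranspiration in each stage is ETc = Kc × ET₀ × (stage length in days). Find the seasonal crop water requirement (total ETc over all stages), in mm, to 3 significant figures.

initial: 0.35 × 2.40 × 45 = 37.80 mm
mid-season: 1.17 × 7.56 × 20 = 176.90 mm
late-season: 0.63 × 1.89 × 25 = 29.77 mm
Seasonal total = 244.47 mm

244 mm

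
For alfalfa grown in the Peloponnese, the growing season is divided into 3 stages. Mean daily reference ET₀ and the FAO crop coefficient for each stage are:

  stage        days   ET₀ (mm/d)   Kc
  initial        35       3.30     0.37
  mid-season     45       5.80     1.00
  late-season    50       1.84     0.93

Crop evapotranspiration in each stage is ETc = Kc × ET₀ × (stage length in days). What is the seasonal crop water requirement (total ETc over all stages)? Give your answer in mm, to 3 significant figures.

initial: 0.37 × 3.30 × 35 = 42.74 mm
mid-season: 1.00 × 5.80 × 45 = 261.00 mm
late-season: 0.93 × 1.84 × 50 = 85.56 mm
Seasonal total = 389.30 mm

389 mm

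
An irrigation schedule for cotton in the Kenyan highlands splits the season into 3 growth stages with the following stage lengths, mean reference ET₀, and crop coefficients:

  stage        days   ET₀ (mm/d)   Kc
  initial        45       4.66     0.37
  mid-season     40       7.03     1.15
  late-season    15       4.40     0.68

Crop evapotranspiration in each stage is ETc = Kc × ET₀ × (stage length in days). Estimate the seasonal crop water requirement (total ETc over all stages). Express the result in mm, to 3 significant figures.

446 mm

initial: 0.37 × 4.66 × 45 = 77.59 mm
mid-season: 1.15 × 7.03 × 40 = 323.38 mm
late-season: 0.68 × 4.40 × 15 = 44.88 mm
Seasonal total = 445.85 mm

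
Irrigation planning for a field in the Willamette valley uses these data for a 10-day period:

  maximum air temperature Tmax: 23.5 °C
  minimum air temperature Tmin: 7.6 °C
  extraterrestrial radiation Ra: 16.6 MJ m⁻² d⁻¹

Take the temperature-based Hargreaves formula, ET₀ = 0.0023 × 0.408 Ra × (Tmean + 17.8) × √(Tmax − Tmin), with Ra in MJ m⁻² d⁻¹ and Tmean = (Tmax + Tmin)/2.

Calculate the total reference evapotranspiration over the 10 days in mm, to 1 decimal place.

Tmean = (23.5 + 7.6)/2 = 15.55 °C
0.408 Ra = 0.408 × 16.6 = 6.7728 mm/d equivalent
ET₀ = 0.0023 × 6.7728 × (15.55 + 17.8) × √15.9 = 0.0023 × 6.7728 × 33.35 × 3.9875 = 2.0715 mm/d
Over 10 days: 2.0715 × 10 = 20.715 mm

20.7 mm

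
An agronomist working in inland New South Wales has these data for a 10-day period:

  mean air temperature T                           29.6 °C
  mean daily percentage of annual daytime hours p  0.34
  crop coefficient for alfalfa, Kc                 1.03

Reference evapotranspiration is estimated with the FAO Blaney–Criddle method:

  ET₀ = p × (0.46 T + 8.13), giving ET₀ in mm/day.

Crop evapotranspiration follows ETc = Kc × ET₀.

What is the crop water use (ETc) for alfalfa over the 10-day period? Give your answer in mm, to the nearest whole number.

ET₀ = 0.34 × (0.46 × 29.6 + 8.13) = 0.34 × 21.746 = 7.3936 mm/d
ETc = Kc × ET₀ = 1.03 × 7.3936 = 7.6154 mm/d
Over 10 days: 7.6154 × 10 = 76.154 mm

76 mm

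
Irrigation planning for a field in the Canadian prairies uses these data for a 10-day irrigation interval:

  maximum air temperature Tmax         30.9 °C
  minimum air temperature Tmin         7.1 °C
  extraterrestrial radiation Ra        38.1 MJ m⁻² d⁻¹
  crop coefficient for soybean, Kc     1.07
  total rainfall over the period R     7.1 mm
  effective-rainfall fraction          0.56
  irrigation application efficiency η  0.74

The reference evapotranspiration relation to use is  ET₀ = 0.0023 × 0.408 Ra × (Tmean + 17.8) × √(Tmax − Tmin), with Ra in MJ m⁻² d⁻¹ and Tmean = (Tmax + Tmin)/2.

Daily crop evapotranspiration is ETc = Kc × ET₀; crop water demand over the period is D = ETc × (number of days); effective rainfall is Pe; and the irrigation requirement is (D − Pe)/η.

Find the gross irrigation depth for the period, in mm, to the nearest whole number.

87 mm

Tmean = (30.9 + 7.1)/2 = 19.00 °C
0.408 Ra = 0.408 × 38.1 = 15.5448 mm/d equivalent
ET₀ = 0.0023 × 15.5448 × (19.00 + 17.8) × √23.8 = 0.0023 × 15.5448 × 36.80 × 4.8785 = 6.4187 mm/d
ETc = Kc × ET₀ = 1.07 × 6.4187 = 6.8680 mm/d
Crop demand D = ETc × 10 d = 6.8680 × 10 = 68.680 mm
Pe = 0.56 × 7.1 = 3.976 mm
D − Pe = 68.680 − 3.976 = 64.704 mm
Gross irrigation = 64.704 / 0.74 = 87.438 mm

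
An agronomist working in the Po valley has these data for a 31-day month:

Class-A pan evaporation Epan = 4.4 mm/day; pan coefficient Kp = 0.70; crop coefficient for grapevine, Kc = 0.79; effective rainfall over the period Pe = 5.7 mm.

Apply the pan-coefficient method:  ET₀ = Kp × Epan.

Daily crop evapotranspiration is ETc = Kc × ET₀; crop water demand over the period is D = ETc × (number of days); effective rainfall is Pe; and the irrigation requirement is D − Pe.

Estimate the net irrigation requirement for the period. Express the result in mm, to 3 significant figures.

69.7 mm

ET₀ = 0.70 × 4.4 = 3.0800 mm/d
ETc = Kc × ET₀ = 0.79 × 3.0800 = 2.4332 mm/d
Crop demand D = ETc × 31 d = 2.4332 × 31 = 75.429 mm
D − Pe = 75.429 − 5.7 = 69.729 mm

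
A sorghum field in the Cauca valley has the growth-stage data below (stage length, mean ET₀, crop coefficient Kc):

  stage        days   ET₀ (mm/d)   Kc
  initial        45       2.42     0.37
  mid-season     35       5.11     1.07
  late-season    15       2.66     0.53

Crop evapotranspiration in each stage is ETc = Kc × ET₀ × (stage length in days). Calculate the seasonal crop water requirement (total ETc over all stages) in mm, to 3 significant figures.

253 mm

initial: 0.37 × 2.42 × 45 = 40.29 mm
mid-season: 1.07 × 5.11 × 35 = 191.37 mm
late-season: 0.53 × 2.66 × 15 = 21.15 mm
Seasonal total = 252.81 mm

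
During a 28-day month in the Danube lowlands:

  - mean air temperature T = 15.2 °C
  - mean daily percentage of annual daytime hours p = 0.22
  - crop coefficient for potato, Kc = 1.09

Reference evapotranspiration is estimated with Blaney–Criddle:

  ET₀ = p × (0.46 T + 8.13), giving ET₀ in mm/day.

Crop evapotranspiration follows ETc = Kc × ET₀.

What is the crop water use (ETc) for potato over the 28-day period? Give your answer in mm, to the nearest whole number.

ET₀ = 0.22 × (0.46 × 15.2 + 8.13) = 0.22 × 15.122 = 3.3268 mm/d
ETc = Kc × ET₀ = 1.09 × 3.3268 = 3.6262 mm/d
Over 28 days: 3.6262 × 28 = 101.534 mm

102 mm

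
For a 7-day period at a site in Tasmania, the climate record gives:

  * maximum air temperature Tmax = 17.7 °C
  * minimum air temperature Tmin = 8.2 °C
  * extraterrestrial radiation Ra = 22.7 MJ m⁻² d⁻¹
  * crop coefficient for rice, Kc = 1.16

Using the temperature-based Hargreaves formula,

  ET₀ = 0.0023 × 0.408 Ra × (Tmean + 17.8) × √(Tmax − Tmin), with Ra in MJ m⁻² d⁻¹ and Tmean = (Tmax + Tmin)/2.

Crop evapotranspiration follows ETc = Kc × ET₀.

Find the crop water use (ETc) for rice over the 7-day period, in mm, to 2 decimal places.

16.39 mm

Tmean = (17.7 + 8.2)/2 = 12.95 °C
0.408 Ra = 0.408 × 22.7 = 9.2616 mm/d equivalent
ET₀ = 0.0023 × 9.2616 × (12.95 + 17.8) × √9.5 = 0.0023 × 9.2616 × 30.75 × 3.0822 = 2.0189 mm/d
ETc = Kc × ET₀ = 1.16 × 2.0189 = 2.3419 mm/d
Over 7 days: 2.3419 × 7 = 16.393 mm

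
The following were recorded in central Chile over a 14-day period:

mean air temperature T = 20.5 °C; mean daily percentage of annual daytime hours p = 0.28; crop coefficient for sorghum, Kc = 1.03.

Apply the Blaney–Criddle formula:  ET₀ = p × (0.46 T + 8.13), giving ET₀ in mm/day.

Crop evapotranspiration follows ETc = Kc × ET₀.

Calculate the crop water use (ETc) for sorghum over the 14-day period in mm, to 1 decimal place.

70.9 mm

ET₀ = 0.28 × (0.46 × 20.5 + 8.13) = 0.28 × 17.560 = 4.9168 mm/d
ETc = Kc × ET₀ = 1.03 × 4.9168 = 5.0643 mm/d
Over 14 days: 5.0643 × 14 = 70.900 mm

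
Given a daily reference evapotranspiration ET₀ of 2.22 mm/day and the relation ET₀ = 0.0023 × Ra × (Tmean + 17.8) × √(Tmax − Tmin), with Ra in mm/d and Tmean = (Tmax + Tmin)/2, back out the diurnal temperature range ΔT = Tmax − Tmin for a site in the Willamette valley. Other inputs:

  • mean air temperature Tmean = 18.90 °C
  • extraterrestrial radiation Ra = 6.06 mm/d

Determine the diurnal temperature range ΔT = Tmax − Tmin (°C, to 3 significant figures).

√ΔT = ET₀ / [0.0023 × Ra × (Tmean+17.8)] = 2.22 / (0.0023 × 6.06 × 36.70) = 4.3400
ΔT = 4.3400² = 18.836 °C

18.8 °C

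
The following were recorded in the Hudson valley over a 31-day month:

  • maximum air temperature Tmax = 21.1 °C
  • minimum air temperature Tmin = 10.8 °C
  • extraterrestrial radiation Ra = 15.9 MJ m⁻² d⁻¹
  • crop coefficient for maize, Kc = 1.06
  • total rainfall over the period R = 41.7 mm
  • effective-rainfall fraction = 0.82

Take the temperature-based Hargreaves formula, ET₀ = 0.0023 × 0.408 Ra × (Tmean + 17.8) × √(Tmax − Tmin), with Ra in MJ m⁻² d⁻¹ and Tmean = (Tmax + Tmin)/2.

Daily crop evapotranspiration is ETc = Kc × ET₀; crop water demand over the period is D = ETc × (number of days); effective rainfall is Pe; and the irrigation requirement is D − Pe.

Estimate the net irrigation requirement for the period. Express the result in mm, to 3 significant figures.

18.9 mm

Tmean = (21.1 + 10.8)/2 = 15.95 °C
0.408 Ra = 0.408 × 15.9 = 6.4872 mm/d equivalent
ET₀ = 0.0023 × 6.4872 × (15.95 + 17.8) × √10.3 = 0.0023 × 6.4872 × 33.75 × 3.2094 = 1.6162 mm/d
ETc = Kc × ET₀ = 1.06 × 1.6162 = 1.7132 mm/d
Crop demand D = ETc × 31 d = 1.7132 × 31 = 53.109 mm
Pe = 0.82 × 41.7 = 34.194 mm
D − Pe = 53.109 − 34.194 = 18.915 mm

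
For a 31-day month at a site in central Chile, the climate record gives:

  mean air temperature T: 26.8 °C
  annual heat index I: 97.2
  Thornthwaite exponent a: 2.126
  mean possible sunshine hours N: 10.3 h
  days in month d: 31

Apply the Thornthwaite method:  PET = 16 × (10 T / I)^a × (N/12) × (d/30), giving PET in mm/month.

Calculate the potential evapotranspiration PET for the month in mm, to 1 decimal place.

10T/I = 10 × 26.8 / 97.2 = 2.7572
(10T/I)^a = 2.7572^2.126 = 8.6384
Uncorrected PET = 16 × 8.6384 = 138.214 mm
Correction = (N/12)(d/30) = (10.3/12)(31/30) = 0.8869
PET = 138.214 × 0.8869 = 122.582 mm/month

122.6 mm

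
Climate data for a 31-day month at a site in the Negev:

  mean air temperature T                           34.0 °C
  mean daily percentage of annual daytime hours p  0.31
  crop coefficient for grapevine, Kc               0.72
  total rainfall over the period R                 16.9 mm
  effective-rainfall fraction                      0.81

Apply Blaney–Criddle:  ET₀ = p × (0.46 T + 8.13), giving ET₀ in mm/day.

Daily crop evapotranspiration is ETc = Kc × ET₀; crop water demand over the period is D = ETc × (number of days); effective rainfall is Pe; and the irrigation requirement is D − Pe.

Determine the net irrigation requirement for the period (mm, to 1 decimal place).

ET₀ = 0.31 × (0.46 × 34.0 + 8.13) = 0.31 × 23.770 = 7.3687 mm/d
ETc = Kc × ET₀ = 0.72 × 7.3687 = 5.3055 mm/d
Crop demand D = ETc × 31 d = 5.3055 × 31 = 164.471 mm
Pe = 0.81 × 16.9 = 13.689 mm
D − Pe = 164.471 − 13.689 = 150.782 mm

150.8 mm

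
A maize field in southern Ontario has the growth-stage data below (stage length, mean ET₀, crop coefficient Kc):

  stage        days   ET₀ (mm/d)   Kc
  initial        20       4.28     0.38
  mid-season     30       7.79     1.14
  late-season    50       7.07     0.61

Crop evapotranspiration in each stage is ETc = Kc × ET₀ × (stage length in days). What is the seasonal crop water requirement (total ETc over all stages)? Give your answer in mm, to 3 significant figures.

515 mm

initial: 0.38 × 4.28 × 20 = 32.53 mm
mid-season: 1.14 × 7.79 × 30 = 266.42 mm
late-season: 0.61 × 7.07 × 50 = 215.64 mm
Seasonal total = 514.59 mm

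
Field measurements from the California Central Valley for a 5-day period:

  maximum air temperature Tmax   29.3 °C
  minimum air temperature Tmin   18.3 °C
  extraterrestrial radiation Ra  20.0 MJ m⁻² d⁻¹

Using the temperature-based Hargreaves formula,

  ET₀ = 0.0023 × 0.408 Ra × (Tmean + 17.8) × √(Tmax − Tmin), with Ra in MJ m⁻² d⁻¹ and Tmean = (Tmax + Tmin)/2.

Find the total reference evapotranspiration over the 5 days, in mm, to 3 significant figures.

Tmean = (29.3 + 18.3)/2 = 23.80 °C
0.408 Ra = 0.408 × 20.0 = 8.1600 mm/d equivalent
ET₀ = 0.0023 × 8.1600 × (23.80 + 17.8) × √11.0 = 0.0023 × 8.1600 × 41.60 × 3.3166 = 2.5894 mm/d
Over 5 days: 2.5894 × 5 = 12.947 mm

12.9 mm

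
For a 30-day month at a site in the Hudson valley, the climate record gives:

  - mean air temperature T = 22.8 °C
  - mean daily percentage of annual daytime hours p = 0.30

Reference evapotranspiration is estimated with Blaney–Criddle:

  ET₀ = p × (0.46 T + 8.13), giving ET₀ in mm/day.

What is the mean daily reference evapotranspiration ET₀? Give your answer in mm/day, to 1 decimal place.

ET₀ = 0.30 × (0.46 × 22.8 + 8.13) = 0.30 × 18.618 = 5.5854 mm/d

5.6 mm/day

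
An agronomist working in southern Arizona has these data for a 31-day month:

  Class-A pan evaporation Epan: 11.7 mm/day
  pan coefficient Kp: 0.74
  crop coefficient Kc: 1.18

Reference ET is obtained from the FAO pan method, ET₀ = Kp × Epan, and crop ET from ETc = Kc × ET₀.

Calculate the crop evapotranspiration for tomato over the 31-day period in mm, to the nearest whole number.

317 mm

ET₀ = 0.74 × 11.7 = 8.6580 mm/d
ETc = Kc × ET₀ = 1.18 × 8.6580 = 10.2164 mm/d
Over 31 days: 10.2164 × 31 = 316.708 mm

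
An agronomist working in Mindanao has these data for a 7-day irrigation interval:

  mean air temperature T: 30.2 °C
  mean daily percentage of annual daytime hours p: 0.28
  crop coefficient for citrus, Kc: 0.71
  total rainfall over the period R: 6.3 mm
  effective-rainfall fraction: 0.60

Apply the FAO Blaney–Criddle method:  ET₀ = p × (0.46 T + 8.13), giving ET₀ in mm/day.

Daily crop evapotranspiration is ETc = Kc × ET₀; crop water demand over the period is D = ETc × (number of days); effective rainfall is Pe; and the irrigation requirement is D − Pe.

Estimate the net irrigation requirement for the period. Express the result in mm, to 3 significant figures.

ET₀ = 0.28 × (0.46 × 30.2 + 8.13) = 0.28 × 22.022 = 6.1662 mm/d
ETc = Kc × ET₀ = 0.71 × 6.1662 = 4.3780 mm/d
Crop demand D = ETc × 7 d = 4.3780 × 7 = 30.646 mm
Pe = 0.60 × 6.3 = 3.780 mm
D − Pe = 30.646 − 3.780 = 26.866 mm

26.9 mm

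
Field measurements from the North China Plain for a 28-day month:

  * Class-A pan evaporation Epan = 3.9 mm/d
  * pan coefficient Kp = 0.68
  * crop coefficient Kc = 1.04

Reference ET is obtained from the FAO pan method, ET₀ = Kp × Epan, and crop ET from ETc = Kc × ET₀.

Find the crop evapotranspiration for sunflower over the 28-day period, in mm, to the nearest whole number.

77 mm

ET₀ = 0.68 × 3.9 = 2.6520 mm/d
ETc = Kc × ET₀ = 1.04 × 2.6520 = 2.7581 mm/d
Over 28 days: 2.7581 × 28 = 77.227 mm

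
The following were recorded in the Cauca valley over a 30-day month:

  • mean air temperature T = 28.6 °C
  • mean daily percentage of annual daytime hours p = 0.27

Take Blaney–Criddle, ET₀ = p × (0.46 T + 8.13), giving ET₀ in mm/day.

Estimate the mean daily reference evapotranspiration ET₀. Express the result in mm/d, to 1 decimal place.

ET₀ = 0.27 × (0.46 × 28.6 + 8.13) = 0.27 × 21.286 = 5.7472 mm/d

5.7 mm/d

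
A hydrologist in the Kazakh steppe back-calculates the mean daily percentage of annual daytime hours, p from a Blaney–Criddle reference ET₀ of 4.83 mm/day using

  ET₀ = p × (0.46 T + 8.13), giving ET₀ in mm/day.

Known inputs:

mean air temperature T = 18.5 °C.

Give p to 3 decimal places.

p = ET₀ / (0.46 T + 8.13) = 4.83 / (0.46 × 18.5 + 8.13) = 4.83 / 16.640 = 0.2903

0.290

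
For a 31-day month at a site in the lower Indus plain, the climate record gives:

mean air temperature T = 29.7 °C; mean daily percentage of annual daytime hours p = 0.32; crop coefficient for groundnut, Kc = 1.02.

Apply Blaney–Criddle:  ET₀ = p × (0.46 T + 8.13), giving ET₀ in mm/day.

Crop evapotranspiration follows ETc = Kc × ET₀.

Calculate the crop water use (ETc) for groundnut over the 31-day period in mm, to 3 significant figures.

ET₀ = 0.32 × (0.46 × 29.7 + 8.13) = 0.32 × 21.792 = 6.9734 mm/d
ETc = Kc × ET₀ = 1.02 × 6.9734 = 7.1129 mm/d
Over 31 days: 7.1129 × 31 = 220.500 mm

221 mm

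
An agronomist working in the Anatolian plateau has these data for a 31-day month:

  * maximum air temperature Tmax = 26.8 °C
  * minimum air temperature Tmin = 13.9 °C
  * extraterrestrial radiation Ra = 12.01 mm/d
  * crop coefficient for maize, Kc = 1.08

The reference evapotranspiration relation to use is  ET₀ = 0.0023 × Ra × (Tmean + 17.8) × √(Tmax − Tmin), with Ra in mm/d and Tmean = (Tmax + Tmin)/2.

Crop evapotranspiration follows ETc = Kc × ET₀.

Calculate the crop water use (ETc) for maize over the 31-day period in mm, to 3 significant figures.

127 mm

Tmean = (26.8 + 13.9)/2 = 20.35 °C
ET₀ = 0.0023 × 12.01 × (20.35 + 17.8) × √12.9 = 0.0023 × 12.01 × 38.15 × 3.5917 = 3.7850 mm/d
ETc = Kc × ET₀ = 1.08 × 3.7850 = 4.0878 mm/d
Over 31 days: 4.0878 × 31 = 126.722 mm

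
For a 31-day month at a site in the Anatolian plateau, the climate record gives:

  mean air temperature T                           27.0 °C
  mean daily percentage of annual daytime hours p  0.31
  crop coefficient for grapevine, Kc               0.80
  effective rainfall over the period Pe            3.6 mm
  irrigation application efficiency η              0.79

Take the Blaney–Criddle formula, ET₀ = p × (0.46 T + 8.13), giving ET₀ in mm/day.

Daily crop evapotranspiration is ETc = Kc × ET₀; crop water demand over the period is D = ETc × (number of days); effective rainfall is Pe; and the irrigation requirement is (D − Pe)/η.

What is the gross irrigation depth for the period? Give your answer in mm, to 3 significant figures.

195 mm

ET₀ = 0.31 × (0.46 × 27.0 + 8.13) = 0.31 × 20.550 = 6.3705 mm/d
ETc = Kc × ET₀ = 0.80 × 6.3705 = 5.0964 mm/d
Crop demand D = ETc × 31 d = 5.0964 × 31 = 157.988 mm
D − Pe = 157.988 − 3.6 = 154.388 mm
Gross irrigation = 154.388 / 0.79 = 195.428 mm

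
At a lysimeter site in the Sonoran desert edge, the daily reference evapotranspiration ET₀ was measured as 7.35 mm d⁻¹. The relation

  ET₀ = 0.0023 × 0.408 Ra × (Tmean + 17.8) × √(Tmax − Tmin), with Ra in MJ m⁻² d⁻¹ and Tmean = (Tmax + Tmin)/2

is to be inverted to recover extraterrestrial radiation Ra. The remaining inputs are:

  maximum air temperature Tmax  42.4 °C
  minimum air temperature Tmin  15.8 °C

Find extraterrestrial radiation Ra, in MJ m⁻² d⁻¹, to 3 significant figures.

32.4 MJ m⁻² d⁻¹

Tmean = (42.4+15.8)/2 = 29.10 °C; ΔT = 26.6
Ra = ET₀ / [0.0023 × 0.408 × (Tmean+17.8) × √ΔT]
   = 7.35 / (0.0023 × 0.408 × 46.90 × 5.1575) = 32.381 MJ m⁻² d⁻¹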